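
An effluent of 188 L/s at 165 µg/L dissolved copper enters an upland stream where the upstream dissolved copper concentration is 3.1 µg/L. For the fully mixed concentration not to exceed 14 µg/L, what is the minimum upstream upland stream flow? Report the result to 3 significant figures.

2600 L/s

Set C_mix = 14: (Q·3.100 + 188.0·165.0) / (Q + 188.0) = 14
→ Q = 188.0·(165.0 − 14)/(14 − 3.100) = 2604 L/s.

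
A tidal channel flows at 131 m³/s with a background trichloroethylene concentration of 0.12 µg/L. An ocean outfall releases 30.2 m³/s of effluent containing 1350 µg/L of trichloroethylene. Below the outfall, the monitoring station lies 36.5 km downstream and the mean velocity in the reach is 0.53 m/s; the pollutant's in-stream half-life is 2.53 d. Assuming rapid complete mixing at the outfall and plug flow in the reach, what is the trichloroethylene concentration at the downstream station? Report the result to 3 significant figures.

203 µg/L

Mixed concentration C = ΣQC/ΣQ = (131.0·0.1200 + 30.20·1350) / 161.2 = 40790/161.2 = 253.0 µg/L.
Travel time t = 36.5·1000 / 0.53 = 68870 s = 19.13 h.
Half-life 2.53 d → k = ln 2 / 2.53 = 0.2740 d⁻¹.
After decay, C = 253.0 × e^(−kt) = 253.0 × 0.8038 = 203.4 µg/L.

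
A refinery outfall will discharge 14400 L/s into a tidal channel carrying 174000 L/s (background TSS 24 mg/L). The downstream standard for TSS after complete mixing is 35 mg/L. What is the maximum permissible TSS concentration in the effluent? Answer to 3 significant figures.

168 mg/L

At the limit, (Qr·Cr + Qe·Cₑ)/(Qr + Qe) = 35:
Cₑ = (188400·35 − 174000·24.00) / 14400 = 167.9 mg/L.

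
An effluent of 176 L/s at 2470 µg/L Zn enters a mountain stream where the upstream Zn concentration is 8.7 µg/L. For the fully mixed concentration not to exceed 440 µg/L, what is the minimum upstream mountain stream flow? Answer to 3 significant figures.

Set C_mix = 440: (Q·8.700 + 176.0·2470) / (Q + 176.0) = 440
→ Q = 176.0·(2470 − 440)/(440 − 8.700) = 828.4 L/s.

828 L/s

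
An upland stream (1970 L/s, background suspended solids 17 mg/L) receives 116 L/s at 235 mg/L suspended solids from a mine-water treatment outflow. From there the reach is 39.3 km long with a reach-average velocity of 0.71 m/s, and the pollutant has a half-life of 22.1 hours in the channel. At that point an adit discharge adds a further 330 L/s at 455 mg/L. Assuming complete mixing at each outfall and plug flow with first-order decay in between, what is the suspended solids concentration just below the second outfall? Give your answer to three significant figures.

77.7 mg/L

Flow-weighted average: C = (1970·17.00 + 116.0·235.0) / 2086 = 60750/2086 = 29.12 mg/L; combined flow 2086 L/s.
Travel time t = 39.3·1000 / 0.71 = 55350 s = 15.38 h.
Half-life 22.1 h → k = ln 2 / 22.1 = 0.03136 h⁻¹ = 0.7527 d⁻¹.
Decay over the reach: 29.12·exp(−kt) = 29.12·0.6174 = 17.98 mg/L.
Second outfall: C = (2086·17.98 + 330.0·455.0)/2416 = 77.67 mg/L.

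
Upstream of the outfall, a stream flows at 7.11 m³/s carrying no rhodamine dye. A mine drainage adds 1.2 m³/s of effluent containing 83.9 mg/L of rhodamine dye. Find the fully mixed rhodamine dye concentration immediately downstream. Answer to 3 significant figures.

12.1 mg/L

Mass balance: C = (7.110·0 + 1.200·83.90) / 8.310 = 100.7/8.310 = 12.12 mg/L.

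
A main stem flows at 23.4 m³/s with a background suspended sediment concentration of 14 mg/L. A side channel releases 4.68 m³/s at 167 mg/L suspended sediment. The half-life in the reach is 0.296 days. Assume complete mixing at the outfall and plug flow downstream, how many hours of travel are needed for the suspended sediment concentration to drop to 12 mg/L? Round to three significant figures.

After mixing, C = (23.40·14.00 + 4.680·167.0) / 28.08 = 1109/28.08 = 39.50 mg/L.
Half-life 0.296 d → k = ln 2 / 0.296 = 2.342 d⁻¹.
39.50·exp(−k·t) = 12 → t = ln(39.50/12)/k = 43960 s = 12.21 h.

12.2 h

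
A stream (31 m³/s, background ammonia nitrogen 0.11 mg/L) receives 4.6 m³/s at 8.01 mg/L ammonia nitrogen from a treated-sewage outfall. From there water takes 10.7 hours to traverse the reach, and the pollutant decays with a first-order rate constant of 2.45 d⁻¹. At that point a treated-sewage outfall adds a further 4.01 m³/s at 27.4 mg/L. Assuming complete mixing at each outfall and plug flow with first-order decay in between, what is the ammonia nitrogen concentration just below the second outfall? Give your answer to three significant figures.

3.11 mg/L

After mixing, C = (31.00·0.1100 + 4.600·8.010) / 35.60 = 40.26/35.60 = 1.131 mg/L; combined flow 35.60 m³/s.
First-order decay: C = 1.131·exp(−k·t) = 1.131·0.3354 = 0.3793 mg/L.
Second outfall: C = (35.60·0.3793 + 4.010·27.40)/39.61 = 3.115 mg/L.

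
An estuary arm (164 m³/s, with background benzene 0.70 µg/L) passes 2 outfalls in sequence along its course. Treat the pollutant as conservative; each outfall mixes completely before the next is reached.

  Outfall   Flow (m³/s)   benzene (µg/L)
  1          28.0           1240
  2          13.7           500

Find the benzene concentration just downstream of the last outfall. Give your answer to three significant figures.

203 µg/L

Outfall 1: combined Q = 192.0 m³/s; C = (164.0·0.7000 + 28.00·1240)/192.0 = 181.4 µg/L.
Outfall 2: combined Q = 205.7 m³/s; C = (192.0·181.4 + 13.70·500.0)/205.7 = 202.6 µg/L.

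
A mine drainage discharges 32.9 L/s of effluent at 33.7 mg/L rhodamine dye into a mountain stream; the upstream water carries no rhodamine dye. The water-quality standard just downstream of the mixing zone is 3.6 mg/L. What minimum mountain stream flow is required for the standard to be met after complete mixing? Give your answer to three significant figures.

275 L/s

Set C_mix = 3.6: (Q·0 + 32.90·33.70) / (Q + 32.90) = 3.6
→ Q = 32.90·(33.70 − 3.6)/(3.6 − 0) = 275.1 L/s.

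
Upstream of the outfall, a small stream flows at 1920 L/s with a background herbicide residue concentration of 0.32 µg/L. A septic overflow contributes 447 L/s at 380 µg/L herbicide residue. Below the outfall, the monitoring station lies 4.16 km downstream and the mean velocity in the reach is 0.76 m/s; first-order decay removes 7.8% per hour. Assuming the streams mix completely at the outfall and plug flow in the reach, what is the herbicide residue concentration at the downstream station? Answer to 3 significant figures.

Conservation of mass: C = (1920·0.3200 + 447.0·380.0) / 2367 = 170500/2367 = 72.02 µg/L.
Travel time t = 4.16·1000 / 0.76 = 5474 s = 1.520 h.
7.8%/h lost → k = −ln(1 − 0.078) = 0.08121 h⁻¹.
Decay over the reach: 72.02·exp(−kt) = 72.02·0.8838 = 63.66 µg/L.

63.7 µg/L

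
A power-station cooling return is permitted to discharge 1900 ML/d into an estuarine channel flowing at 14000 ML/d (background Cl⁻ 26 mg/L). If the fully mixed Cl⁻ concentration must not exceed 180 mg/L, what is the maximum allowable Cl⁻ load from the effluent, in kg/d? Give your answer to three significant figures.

2500000 kg/d

Mass balance at the limit: 14000·26.00 + 1900·Cₑ = 15900·180 → Cₑ = 1315 mg/L.
1900 ML/d = 21.99 m³/s. Load = 21.99 m³/s × 1315 g/m³ × 86 400 s/d = 2498000 kg/d.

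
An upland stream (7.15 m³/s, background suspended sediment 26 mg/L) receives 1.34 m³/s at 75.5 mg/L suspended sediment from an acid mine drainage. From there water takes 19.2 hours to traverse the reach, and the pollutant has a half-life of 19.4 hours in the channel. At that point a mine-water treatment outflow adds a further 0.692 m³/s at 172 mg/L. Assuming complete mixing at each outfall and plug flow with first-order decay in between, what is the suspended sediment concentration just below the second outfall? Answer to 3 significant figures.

28.7 mg/L

Mass balance: C = (7.150·26.00 + 1.340·75.50) / 8.490 = 287.1/8.490 = 33.81 mg/L; combined flow 8.490 m³/s.
Half-life 19.4 h → k = ln 2 / 19.4 = 0.03573 h⁻¹ = 0.8575 d⁻¹.
After decay, C = 33.81 × e^(−kt) = 33.81 × 0.5036 = 17.03 mg/L.
At the second outfall, C = (8.490·17.03 + 0.6920·172.0) / (8.490 + 0.6920) = 28.71 mg/L.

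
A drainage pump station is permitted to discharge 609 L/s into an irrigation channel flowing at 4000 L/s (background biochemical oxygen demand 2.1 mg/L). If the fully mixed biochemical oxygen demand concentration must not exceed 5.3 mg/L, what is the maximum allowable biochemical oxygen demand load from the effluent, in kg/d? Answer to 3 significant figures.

1380 kg/d

Mass balance at the limit: 4000·2.100 + 609.0·Cₑ = 4609·5.3 → Cₑ = 26.32 mg/L.
609.0 L/s = 0.6090 m³/s. Load = 0.6090 m³/s × 26.32 g/m³ × 86 400 s/d = 1385 kg/d.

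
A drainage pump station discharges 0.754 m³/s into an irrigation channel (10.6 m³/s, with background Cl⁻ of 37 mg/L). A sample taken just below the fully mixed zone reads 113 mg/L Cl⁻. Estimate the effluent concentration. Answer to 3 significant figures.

Mass balance: 10.60·37.00 + 0.7540·Cₑ = 11.35·113.0
→ Cₑ = (11.35·113.0 − 10.60·37.00) / 0.7540 = 1181 mg/L.

1180 mg/L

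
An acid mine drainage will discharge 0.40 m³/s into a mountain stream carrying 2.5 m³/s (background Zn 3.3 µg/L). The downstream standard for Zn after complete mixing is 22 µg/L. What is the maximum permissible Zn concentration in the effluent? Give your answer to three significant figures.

139 µg/L

At the limit, (Qr·Cr + Qe·Cₑ)/(Qr + Qe) = 22:
Cₑ = (2.900·22 − 2.500·3.300) / 0.4000 = 138.9 µg/L.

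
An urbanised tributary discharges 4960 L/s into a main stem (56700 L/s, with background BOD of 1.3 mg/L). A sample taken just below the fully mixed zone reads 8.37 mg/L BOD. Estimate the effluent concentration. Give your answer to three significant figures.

Mass balance: 56700·1.300 + 4960·Cₑ = 61660·8.370
→ Cₑ = (61660·8.370 − 56700·1.300) / 4960 = 89.19 mg/L.

89.2 mg/L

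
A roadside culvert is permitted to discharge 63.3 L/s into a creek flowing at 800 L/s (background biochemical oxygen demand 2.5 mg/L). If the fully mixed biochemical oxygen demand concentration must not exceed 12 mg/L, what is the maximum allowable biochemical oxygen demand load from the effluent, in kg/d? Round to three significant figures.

Mass balance at the limit: 800.0·2.500 + 63.30·Cₑ = 863.3·12 → Cₑ = 132.1 mg/L.
63.30 L/s = 0.06330 m³/s. Load = 0.06330 m³/s × 132.1 g/m³ × 86 400 s/d = 722.3 kg/d.

722 kg/d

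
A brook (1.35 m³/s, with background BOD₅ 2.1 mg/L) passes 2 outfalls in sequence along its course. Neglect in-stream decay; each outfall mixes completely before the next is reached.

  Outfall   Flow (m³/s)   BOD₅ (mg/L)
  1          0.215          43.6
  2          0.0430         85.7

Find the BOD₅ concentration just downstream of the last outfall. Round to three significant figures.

9.88 mg/L

Below outfall 1: Q → 1.565 m³/s, C = (1.350·2.100 + 0.2150·43.60)/1.565 = 7.801 mg/L.
Below outfall 2: Q → 1.608 m³/s, C = (1.565·7.801 + 0.04300·85.70)/1.608 = 9.884 mg/L.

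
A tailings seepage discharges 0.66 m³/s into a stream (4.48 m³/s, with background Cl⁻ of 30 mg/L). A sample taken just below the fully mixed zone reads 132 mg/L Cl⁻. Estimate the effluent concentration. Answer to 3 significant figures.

Mass balance: 4.480·30.00 + 0.6600·Cₑ = 5.140·132.0
→ Cₑ = (5.140·132.0 − 4.480·30.00) / 0.6600 = 824.4 mg/L.

824 mg/L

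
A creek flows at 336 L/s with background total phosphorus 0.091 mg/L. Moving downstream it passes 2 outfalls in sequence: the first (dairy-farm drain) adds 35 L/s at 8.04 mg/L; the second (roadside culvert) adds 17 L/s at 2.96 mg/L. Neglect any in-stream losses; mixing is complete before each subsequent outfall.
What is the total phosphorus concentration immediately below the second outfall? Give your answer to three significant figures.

Outfall 1: combined Q = 371.0 L/s; C = (336.0·0.09100 + 35.00·8.040)/371.0 = 0.8409 mg/L.
Outfall 2: combined Q = 388.0 L/s; C = (371.0·0.8409 + 17.00·2.960)/388.0 = 0.9338 mg/L.

0.934 mg/L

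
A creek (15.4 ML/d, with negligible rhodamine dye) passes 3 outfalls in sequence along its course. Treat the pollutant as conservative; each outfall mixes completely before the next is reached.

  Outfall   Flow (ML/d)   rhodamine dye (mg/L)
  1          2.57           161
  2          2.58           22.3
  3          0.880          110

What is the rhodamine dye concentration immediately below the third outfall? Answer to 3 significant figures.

Below outfall 1: Q → 17.97 ML/d, C = (15.40·0 + 2.570·161.0)/17.97 = 23.03 mg/L.
Below outfall 2: Q → 20.55 ML/d, C = (17.97·23.03 + 2.580·22.30)/20.55 = 22.93 mg/L.
Below outfall 3: Q → 21.43 ML/d, C = (20.55·22.93 + 0.8800·110.0)/21.43 = 26.51 mg/L.

26.5 mg/L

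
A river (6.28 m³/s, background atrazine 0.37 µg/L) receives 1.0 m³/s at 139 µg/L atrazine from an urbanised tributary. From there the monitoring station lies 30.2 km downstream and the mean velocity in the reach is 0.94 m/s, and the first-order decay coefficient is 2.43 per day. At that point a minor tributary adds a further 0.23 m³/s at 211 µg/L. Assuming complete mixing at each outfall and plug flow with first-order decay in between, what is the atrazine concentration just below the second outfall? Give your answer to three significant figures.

Mass balance: C = (6.280·0.3700 + 1.000·139.0) / 7.280 = 141.3/7.280 = 19.41 µg/L; combined flow 7.280 m³/s.
Travel time t = 30.2·1000 / 0.94 = 32130 s = 8.924 h.
Applying C = C₀e^(−kt): 19.41 × 0.4051 = 7.864 µg/L.
At the second outfall, C = (7.280·7.864 + 0.2300·211.0) / (7.280 + 0.2300) = 14.09 µg/L.

14.1 µg/L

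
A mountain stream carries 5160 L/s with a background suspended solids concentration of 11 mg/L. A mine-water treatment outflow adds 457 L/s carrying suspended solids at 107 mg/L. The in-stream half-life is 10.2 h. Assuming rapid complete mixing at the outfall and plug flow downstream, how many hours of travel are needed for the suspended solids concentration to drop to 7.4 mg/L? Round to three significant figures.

13.7 h

Flow-weighted average: C = (5160·11.00 + 457.0·107.0) / 5617 = 105700/5617 = 18.81 mg/L.
Half-life 10.2 h → k = ln 2 / 10.2 = 0.06796 h⁻¹ = 1.631 d⁻¹.
18.81·exp(−k·t) = 7.4 → t = ln(18.81/7.4)/k = 49420 s = 13.73 h.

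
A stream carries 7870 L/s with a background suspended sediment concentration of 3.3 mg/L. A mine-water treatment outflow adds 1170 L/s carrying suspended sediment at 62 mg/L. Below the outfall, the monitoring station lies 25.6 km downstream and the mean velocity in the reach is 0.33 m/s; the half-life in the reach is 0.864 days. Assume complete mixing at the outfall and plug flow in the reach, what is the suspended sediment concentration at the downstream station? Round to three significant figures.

Mass balance: C = (7870·3.300 + 1170·62.00) / 9040 = 98510/9040 = 10.90 mg/L.
Travel time t = 25.6·1000 / 0.33 = 77580 s = 21.55 h.
Half-life 0.864 d → k = ln 2 / 0.864 = 0.8023 d⁻¹.
Applying C = C₀e^(−kt): 10.90 × 0.4866 = 5.303 mg/L.

5.30 mg/L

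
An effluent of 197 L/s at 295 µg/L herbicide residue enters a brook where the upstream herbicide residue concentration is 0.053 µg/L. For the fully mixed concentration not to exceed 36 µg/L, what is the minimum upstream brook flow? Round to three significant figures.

1420 L/s

Set C_mix = 36: (Q·0.05300 + 197.0·295.0) / (Q + 197.0) = 36
→ Q = 197.0·(295.0 − 36)/(36 − 0.05300) = 1419 L/s.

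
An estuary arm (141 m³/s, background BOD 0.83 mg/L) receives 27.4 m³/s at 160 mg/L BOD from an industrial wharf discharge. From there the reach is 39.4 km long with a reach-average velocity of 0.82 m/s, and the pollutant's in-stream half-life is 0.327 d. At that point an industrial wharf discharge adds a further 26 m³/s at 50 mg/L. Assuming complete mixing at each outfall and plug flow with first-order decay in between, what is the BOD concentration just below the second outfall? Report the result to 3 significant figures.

Flow-weighted average: C = (141.0·0.8300 + 27.40·160.0) / 168.4 = 4501/168.4 = 26.73 mg/L; combined flow 168.4 m³/s.
Travel time t = 39.4·1000 / 0.82 = 48050 s = 13.35 h.
Half-life 0.327 d → k = ln 2 / 0.327 = 2.120 d⁻¹.
First-order decay: C = 26.73·exp(−k·t) = 26.73·0.3076 = 8.223 mg/L.
At the second outfall, C = (168.4·8.223 + 26.00·50.00) / (168.4 + 26.00) = 13.81 mg/L.

13.8 mg/L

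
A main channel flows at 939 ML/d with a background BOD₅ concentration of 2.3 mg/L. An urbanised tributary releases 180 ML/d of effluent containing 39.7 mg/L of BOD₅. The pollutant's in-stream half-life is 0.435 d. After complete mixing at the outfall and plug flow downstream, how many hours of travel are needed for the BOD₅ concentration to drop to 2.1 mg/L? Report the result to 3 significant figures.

Flow-weighted average: C = (939.0·2.300 + 180.0·39.70) / 1119 = 9306/1119 = 8.316 mg/L.
Half-life 0.435 d → k = ln 2 / 0.435 = 1.593 d⁻¹.
8.316·exp(−k·t) = 2.1 → t = ln(8.316/2.1)/k = 74620 s = 20.73 h.

20.7 h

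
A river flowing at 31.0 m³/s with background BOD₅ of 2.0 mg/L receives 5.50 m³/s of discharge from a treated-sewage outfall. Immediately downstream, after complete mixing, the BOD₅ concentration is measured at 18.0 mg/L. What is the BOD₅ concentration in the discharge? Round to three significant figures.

108 mg/L

Mass balance: 31.00·2.000 + 5.500·Cₑ = 36.50·18.00
→ Cₑ = (36.50·18.00 − 31.00·2.000) / 5.500 = 108.2 mg/L.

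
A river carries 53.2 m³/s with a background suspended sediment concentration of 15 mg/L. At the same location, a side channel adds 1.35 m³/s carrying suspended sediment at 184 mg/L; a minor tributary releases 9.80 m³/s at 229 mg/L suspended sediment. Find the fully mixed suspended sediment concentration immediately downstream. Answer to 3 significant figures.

51.1 mg/L

Mass balance: C = (53.20·15.00 + 1.350·184.0 + 9.800·229.0) / 64.35 = 3291/64.35 = 51.14 mg/L.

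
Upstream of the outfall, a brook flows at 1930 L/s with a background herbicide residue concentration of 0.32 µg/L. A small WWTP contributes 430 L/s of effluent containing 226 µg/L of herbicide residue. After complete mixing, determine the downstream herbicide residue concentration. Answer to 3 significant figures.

41.4 µg/L

Conservation of mass: C = (1930·0.3200 + 430.0·226.0) / 2360 = 97800/2360 = 41.44 µg/L.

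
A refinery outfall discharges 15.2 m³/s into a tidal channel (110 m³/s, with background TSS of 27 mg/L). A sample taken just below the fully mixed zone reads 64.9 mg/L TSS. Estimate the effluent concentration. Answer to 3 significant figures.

339 mg/L

Mass balance: 110.0·27.00 + 15.20·Cₑ = 125.2·64.90
→ Cₑ = (125.2·64.90 − 110.0·27.00) / 15.20 = 339.2 mg/L.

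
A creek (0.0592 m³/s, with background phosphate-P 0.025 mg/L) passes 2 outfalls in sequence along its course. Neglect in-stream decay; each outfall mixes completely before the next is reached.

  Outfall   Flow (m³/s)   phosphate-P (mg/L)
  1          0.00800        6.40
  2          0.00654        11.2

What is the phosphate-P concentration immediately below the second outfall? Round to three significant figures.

After outfall 1: Q = 0.05920 + 0.008000 = 0.06720 m³/s; C = (0.05920·0.02500 + 0.008000·6.400)/0.06720 = 0.7839 mg/L.
After outfall 2: Q = 0.06720 + 0.006540 = 0.07374 m³/s; C = (0.06720·0.7839 + 0.006540·11.20)/0.07374 = 1.708 mg/L.

1.71 mg/L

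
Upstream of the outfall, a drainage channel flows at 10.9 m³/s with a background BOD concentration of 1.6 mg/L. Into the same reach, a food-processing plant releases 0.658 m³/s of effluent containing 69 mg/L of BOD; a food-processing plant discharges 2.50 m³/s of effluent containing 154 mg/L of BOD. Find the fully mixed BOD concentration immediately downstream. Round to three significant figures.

31.9 mg/L

Mixed concentration C = ΣQC/ΣQ = (10.90·1.600 + 0.6580·69.00 + 2.500·154.0) / 14.06 = 447.8/14.06 = 31.86 mg/L.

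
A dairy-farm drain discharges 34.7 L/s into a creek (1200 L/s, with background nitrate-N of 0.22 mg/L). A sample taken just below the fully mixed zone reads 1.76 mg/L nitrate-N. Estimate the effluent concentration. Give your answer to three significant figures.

Mass balance: 1200·0.2200 + 34.70·Cₑ = 1235·1.760
→ Cₑ = (1235·1.760 − 1200·0.2200) / 34.70 = 55.02 mg/L.

55.0 mg/L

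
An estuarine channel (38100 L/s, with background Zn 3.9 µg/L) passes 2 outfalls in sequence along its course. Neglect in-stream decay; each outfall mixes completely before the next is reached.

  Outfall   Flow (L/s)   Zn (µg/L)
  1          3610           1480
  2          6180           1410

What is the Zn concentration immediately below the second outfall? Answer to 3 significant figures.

297 µg/L

After outfall 1: Q = 38100 + 3610 = 41710 L/s; C = (38100·3.900 + 3610·1480)/41710 = 131.7 µg/L.
After outfall 2: Q = 41710 + 6180 = 47890 L/s; C = (41710·131.7 + 6180·1410)/47890 = 296.6 µg/L.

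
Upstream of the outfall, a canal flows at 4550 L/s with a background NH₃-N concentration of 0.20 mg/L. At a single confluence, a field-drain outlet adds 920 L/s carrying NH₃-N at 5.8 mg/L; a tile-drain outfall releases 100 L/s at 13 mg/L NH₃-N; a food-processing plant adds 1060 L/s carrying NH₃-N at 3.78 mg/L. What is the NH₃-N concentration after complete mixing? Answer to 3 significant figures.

Mixed concentration C = ΣQC/ΣQ = (4550·0.2000 + 920.0·5.800 + 100.0·13.00 + 1060·3.780) / 6630 = 11550/6630 = 1.743 mg/L.

1.74 mg/L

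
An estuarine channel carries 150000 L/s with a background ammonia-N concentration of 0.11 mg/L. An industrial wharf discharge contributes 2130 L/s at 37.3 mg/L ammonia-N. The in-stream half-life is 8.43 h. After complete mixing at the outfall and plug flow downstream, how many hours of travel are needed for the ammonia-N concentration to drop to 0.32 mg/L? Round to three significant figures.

8.25 h

Mixed concentration C = ΣQC/ΣQ = (150000·0.1100 + 2130·37.30) / 152100 = 95950/152100 = 0.6307 mg/L.
Half-life 8.43 h → k = ln 2 / 8.43 = 0.08222 h⁻¹ = 1.973 d⁻¹.
0.6307·exp(−k·t) = 0.32 → t = ln(0.6307/0.32)/k = 29710 s = 8.252 h.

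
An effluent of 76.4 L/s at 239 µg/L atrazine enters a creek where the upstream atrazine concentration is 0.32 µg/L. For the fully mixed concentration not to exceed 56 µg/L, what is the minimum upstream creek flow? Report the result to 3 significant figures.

251 L/s

Set C_mix = 56: (Q·0.3200 + 76.40·239.0) / (Q + 76.40) = 56
→ Q = 76.40·(239.0 − 56)/(56 − 0.3200) = 251.1 L/s.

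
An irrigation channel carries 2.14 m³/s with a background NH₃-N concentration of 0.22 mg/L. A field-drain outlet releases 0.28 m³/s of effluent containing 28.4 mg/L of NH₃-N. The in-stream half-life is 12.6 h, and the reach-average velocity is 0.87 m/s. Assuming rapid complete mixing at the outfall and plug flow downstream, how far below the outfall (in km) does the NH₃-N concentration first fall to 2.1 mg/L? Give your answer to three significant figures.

After mixing, C = (2.140·0.2200 + 0.2800·28.40) / 2.420 = 8.423/2.420 = 3.480 mg/L.
Half-life 12.6 h → k = ln 2 / 12.6 = 0.05501 h⁻¹ = 1.320 d⁻¹.
Set 3.480·exp(−k·t) = 2.1 → t = ln(3.480/2.1)/k = 33060 s = 9.184 h.
Distance = v·t = 0.87·33060 = 28760 m = 28.76 km.

28.8 km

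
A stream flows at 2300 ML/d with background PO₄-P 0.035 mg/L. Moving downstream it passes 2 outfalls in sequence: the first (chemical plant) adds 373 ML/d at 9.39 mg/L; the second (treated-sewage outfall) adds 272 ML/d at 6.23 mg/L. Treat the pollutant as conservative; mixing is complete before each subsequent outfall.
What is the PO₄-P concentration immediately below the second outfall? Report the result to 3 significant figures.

Below outfall 1: Q → 2673 ML/d, C = (2300·0.03500 + 373.0·9.390)/2673 = 1.340 mg/L.
Below outfall 2: Q → 2945 ML/d, C = (2673·1.340 + 272.0·6.230)/2945 = 1.792 mg/L.

1.79 mg/L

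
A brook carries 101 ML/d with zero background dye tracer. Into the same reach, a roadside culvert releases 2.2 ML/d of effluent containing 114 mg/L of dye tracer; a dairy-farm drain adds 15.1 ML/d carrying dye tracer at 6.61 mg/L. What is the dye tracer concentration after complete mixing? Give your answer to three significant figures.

2.96 mg/L

Flow-weighted average: C = (101.0·0 + 2.200·114.0 + 15.10·6.610) / 118.3 = 350.6/118.3 = 2.964 mg/L.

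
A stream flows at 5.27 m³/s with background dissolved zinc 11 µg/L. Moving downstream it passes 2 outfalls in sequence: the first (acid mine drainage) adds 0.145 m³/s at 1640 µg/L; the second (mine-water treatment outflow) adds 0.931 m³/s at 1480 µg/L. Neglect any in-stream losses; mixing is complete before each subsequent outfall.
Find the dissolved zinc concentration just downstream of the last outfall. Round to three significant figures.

264 µg/L

Below outfall 1: Q → 5.415 m³/s, C = (5.270·11.00 + 0.1450·1640)/5.415 = 54.62 µg/L.
Below outfall 2: Q → 6.346 m³/s, C = (5.415·54.62 + 0.9310·1480)/6.346 = 263.7 µg/L.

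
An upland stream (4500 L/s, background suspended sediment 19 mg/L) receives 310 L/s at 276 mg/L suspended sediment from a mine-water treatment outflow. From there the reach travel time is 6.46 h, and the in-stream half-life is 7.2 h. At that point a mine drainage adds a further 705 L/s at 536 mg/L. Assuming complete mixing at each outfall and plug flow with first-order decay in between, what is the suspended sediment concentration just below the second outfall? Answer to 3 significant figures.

85.2 mg/L

Flow-weighted average: C = (4500·19.00 + 310.0·276.0) / 4810 = 171100/4810 = 35.56 mg/L; combined flow 4810 L/s.
Half-life 7.2 h → k = ln 2 / 7.2 = 0.09627 h⁻¹ = 2.310 d⁻¹.
Applying C = C₀e^(−kt): 35.56 × 0.5369 = 19.09 mg/L.
Second outfall: C = (4810·19.09 + 705.0·536.0)/5515 = 85.17 mg/L.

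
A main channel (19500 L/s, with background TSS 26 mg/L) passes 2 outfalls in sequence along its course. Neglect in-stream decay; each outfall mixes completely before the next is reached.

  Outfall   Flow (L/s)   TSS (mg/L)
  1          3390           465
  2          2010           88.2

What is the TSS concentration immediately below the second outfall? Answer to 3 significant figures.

90.8 mg/L

Outfall 1: combined Q = 22890 L/s; C = (19500·26.00 + 3390·465.0)/22890 = 91.02 mg/L.
Outfall 2: combined Q = 24900 L/s; C = (22890·91.02 + 2010·88.20)/24900 = 90.79 mg/L.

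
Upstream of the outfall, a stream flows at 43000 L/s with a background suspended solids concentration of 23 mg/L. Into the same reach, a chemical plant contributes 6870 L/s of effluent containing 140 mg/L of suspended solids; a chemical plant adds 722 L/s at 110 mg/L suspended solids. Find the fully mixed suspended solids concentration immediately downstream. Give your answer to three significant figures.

40.1 mg/L

Mass balance: C = (43000·23.00 + 6870·140.0 + 722.0·110.0) / 50590 = 2030000/50590 = 40.13 mg/L.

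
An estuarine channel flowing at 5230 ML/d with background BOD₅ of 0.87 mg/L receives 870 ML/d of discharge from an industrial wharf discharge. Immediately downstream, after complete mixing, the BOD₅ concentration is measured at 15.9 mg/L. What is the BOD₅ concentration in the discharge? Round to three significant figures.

106 mg/L

Mass balance: 5230·0.8700 + 870.0·Cₑ = 6100·15.90
→ Cₑ = (6100·15.90 − 5230·0.8700) / 870.0 = 106.3 mg/L.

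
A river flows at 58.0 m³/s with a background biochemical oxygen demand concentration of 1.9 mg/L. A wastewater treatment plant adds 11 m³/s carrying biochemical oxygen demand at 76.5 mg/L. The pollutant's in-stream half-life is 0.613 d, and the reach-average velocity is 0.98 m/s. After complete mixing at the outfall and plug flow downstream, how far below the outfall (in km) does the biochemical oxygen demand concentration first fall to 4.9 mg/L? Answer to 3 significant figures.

77.5 km

Flow-weighted average: C = (58.00·1.900 + 11.00·76.50) / 69.00 = 951.7/69.00 = 13.79 mg/L.
Half-life 0.613 d → k = ln 2 / 0.613 = 1.131 d⁻¹.
Set 13.79·exp(−k·t) = 4.9 → t = ln(13.79/4.9)/k = 79080 s = 21.97 h.
Distance = v·t = 0.98·79080 = 77500 m = 77.50 km.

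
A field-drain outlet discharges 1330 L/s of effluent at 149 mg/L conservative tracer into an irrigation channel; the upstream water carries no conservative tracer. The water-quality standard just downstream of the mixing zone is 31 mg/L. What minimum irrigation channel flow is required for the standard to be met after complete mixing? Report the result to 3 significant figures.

Set C_mix = 31: (Q·0 + 1330·149.0) / (Q + 1330) = 31
→ Q = 1330·(149.0 − 31)/(31 − 0) = 5063 L/s.

5060 L/s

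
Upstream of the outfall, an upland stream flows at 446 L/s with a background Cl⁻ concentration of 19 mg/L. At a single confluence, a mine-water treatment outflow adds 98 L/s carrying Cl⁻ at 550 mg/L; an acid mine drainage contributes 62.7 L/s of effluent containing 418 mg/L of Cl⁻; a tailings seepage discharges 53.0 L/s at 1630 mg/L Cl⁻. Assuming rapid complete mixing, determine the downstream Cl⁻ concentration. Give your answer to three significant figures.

Flow-weighted average: C = (446.0·19.00 + 98.00·550.0 + 62.70·418.0 + 53.00·1630) / 659.7 = 175000/659.7 = 265.2 mg/L.

265 mg/L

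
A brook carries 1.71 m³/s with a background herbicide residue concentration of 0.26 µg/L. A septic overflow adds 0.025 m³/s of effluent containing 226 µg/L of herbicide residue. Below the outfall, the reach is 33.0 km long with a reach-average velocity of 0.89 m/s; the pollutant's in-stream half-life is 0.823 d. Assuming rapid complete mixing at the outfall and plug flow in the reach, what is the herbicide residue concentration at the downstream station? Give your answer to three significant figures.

After mixing, C = (1.710·0.2600 + 0.02500·226.0) / 1.735 = 6.095/1.735 = 3.513 µg/L.
Travel time t = 33.0·1000 / 0.89 = 37080 s = 10.30 h.
Half-life 0.823 d → k = ln 2 / 0.823 = 0.8422 d⁻¹.
First-order decay: C = 3.513·exp(−k·t) = 3.513·0.6967 = 2.447 µg/L.

2.45 µg/L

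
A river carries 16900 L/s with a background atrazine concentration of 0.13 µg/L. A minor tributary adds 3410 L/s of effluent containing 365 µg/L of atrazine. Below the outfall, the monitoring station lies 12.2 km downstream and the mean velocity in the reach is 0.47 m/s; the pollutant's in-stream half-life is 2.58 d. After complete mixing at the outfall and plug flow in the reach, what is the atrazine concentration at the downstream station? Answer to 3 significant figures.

Mass balance: C = (16900·0.1300 + 3410·365.0) / 20310 = 1247000/20310 = 61.39 µg/L.
Travel time t = 12.2·1000 / 0.47 = 25960 s = 7.210 h.
Half-life 2.58 d → k = ln 2 / 2.58 = 0.2687 d⁻¹.
Decay over the reach: 61.39·exp(−kt) = 61.39·0.9225 = 56.63 µg/L.

56.6 µg/L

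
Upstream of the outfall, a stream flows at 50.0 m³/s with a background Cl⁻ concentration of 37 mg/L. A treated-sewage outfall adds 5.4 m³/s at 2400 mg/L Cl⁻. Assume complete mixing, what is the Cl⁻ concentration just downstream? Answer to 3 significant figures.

267 mg/L

Conservation of mass: C = (50.00·37.00 + 5.400·2400) / 55.40 = 14810/55.40 = 267.3 mg/L.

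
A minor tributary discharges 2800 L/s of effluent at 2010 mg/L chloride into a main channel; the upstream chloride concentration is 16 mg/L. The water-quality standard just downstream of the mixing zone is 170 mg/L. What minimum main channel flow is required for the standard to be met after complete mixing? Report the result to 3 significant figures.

33500 L/s

Set C_mix = 170: (Q·16.00 + 2800·2010) / (Q + 2800) = 170
→ Q = 2800·(2010 − 170)/(170 − 16.00) = 33450 L/s.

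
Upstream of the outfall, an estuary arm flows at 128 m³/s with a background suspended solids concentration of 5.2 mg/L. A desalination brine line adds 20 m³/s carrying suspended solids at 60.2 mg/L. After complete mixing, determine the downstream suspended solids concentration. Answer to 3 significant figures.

12.6 mg/L

Mixed concentration C = ΣQC/ΣQ = (128.0·5.200 + 20.00·60.20) / 148.0 = 1870/148.0 = 12.63 mg/L.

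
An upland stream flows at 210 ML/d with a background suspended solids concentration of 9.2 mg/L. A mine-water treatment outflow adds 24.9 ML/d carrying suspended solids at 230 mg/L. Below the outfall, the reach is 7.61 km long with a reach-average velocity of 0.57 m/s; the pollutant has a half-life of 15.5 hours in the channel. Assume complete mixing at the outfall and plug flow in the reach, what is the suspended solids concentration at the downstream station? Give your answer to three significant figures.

Conservation of mass: C = (210.0·9.200 + 24.90·230.0) / 234.9 = 7659/234.9 = 32.61 mg/L.
Travel time t = 7.61·1000 / 0.57 = 13350 s = 3.709 h.
Half-life 15.5 h → k = ln 2 / 15.5 = 0.04472 h⁻¹ = 1.073 d⁻¹.
Decay over the reach: 32.61·exp(−kt) = 32.61·0.8472 = 27.62 mg/L.

27.6 mg/L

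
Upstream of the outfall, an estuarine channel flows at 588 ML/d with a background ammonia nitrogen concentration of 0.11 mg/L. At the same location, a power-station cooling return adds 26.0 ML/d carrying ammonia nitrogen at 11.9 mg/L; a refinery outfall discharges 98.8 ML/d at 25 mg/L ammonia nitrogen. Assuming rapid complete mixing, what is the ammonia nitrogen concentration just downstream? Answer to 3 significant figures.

3.99 mg/L

Flow-weighted average: C = (588.0·0.1100 + 26.00·11.90 + 98.80·25.00) / 712.8 = 2844/712.8 = 3.990 mg/L.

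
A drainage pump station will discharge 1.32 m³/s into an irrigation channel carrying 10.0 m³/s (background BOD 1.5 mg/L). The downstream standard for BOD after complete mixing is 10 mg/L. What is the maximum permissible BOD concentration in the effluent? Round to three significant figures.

74.4 mg/L

At the limit, (Qr·Cr + Qe·Cₑ)/(Qr + Qe) = 10:
Cₑ = (11.32·10 − 10.00·1.500) / 1.320 = 74.39 mg/L.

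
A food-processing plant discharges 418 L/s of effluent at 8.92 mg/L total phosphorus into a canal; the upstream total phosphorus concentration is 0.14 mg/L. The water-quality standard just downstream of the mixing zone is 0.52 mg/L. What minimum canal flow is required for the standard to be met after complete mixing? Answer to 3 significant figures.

Set C_mix = 0.52: (Q·0.1400 + 418.0·8.920) / (Q + 418.0) = 0.52
→ Q = 418.0·(8.920 − 0.52)/(0.52 − 0.1400) = 9240 L/s.

9240 L/s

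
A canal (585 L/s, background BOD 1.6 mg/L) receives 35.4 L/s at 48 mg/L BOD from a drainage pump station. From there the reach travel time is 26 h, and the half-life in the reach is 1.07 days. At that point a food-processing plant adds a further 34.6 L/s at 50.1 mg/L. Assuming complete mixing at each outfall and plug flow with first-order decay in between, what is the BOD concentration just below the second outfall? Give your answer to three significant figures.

Conservation of mass: C = (585.0·1.600 + 35.40·48.00) / 620.4 = 2635/620.4 = 4.248 mg/L; combined flow 620.4 L/s.
Half-life 1.07 d → k = ln 2 / 1.07 = 0.6478 d⁻¹.
After decay, C = 4.248 × e^(−kt) = 4.248 × 0.4957 = 2.106 mg/L.
Second outfall: C = (620.4·2.106 + 34.60·50.10)/655.0 = 4.641 mg/L.

4.64 mg/L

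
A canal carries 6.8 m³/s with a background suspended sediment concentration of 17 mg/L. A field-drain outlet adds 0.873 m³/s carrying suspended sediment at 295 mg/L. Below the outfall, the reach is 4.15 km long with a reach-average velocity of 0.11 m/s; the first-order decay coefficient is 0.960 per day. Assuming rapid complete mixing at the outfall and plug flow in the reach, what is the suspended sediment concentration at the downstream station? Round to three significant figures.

32.0 mg/L

Mixed concentration C = ΣQC/ΣQ = (6.800·17.00 + 0.8730·295.0) / 7.673 = 373.1/7.673 = 48.63 mg/L.
Travel time t = 4.15·1000 / 0.11 = 37730 s = 10.48 h.
After decay, C = 48.63 × e^(−kt) = 48.63 × 0.6576 = 31.98 mg/L.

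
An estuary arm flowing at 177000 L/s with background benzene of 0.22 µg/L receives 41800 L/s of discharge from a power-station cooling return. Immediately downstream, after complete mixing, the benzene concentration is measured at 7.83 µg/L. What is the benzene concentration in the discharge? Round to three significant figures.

Mass balance: 177000·0.2200 + 41800·Cₑ = 218800·7.830
→ Cₑ = (218800·7.830 − 177000·0.2200) / 41800 = 40.05 µg/L.

40.1 µg/L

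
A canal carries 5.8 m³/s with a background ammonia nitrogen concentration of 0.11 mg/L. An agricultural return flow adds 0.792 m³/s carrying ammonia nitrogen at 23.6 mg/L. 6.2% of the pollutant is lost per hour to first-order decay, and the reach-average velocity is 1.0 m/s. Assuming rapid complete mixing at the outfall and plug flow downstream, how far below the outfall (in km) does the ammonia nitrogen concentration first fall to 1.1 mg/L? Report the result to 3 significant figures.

Conservation of mass: C = (5.800·0.1100 + 0.7920·23.60) / 6.592 = 19.33/6.592 = 2.932 mg/L.
6.2%/h lost → k = −ln(1 − 0.062) = 0.06401 h⁻¹.
Set 2.932·exp(−k·t) = 1.1 → t = ln(2.932/1.1)/k = 55150 s = 15.32 h.
Distance = v·t = 1.0·55150 = 55150 m = 55.15 km.

55.1 km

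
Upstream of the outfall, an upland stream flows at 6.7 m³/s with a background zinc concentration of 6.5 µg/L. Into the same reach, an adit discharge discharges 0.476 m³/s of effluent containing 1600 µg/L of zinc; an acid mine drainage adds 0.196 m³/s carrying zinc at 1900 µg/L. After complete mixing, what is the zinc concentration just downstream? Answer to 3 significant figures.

Mass balance: C = (6.700·6.500 + 0.4760·1600 + 0.1960·1900) / 7.372 = 1178/7.372 = 159.7 µg/L.

160 µg/L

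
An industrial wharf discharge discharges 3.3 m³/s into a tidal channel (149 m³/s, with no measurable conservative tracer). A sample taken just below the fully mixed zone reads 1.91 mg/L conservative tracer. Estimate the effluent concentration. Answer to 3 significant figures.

88.1 mg/L

Mass balance: 149.0·0 + 3.300·Cₑ = 152.3·1.910
→ Cₑ = (152.3·1.910 − 149.0·0) / 3.300 = 88.15 mg/L.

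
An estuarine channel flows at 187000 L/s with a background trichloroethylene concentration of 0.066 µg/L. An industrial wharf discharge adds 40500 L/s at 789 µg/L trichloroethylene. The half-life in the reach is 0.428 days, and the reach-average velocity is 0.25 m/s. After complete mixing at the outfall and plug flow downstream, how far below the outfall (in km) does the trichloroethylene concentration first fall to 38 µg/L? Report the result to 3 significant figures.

Mass balance: C = (187000·0.06600 + 40500·789.0) / 227500 = 31970000/227500 = 140.5 µg/L.
Half-life 0.428 d → k = ln 2 / 0.428 = 1.620 d⁻¹.
Set 140.5·exp(−k·t) = 38 → t = ln(140.5/38)/k = 69770 s = 19.38 h.
Distance = v·t = 0.25·69770 = 17440 m = 17.44 km.

17.4 km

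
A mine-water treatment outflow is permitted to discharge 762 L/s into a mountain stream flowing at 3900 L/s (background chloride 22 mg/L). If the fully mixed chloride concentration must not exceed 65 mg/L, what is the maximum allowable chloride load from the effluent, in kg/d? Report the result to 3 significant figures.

18800 kg/d

Mass balance at the limit: 3900·22.00 + 762.0·Cₑ = 4662·65 → Cₑ = 285.1 mg/L.
762.0 L/s = 0.7620 m³/s. Load = 0.7620 m³/s × 285.1 g/m³ × 86 400 s/d = 18770 kg/d.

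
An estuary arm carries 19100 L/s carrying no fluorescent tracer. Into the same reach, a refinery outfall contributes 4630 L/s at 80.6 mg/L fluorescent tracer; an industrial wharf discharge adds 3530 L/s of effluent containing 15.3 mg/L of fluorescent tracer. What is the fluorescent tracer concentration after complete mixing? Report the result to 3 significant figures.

Conservation of mass: C = (19100·0 + 4630·80.60 + 3530·15.30) / 27260 = 427200/27260 = 15.67 mg/L.

15.7 mg/L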